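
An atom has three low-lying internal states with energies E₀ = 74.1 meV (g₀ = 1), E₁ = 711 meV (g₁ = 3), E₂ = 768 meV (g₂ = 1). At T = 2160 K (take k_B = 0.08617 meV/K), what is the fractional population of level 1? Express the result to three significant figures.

k_BT = 0.08617 × 2160 K = 186.13 meV.
Eᵢ/kT = 0.39811, 3.8199, 4.1261.
Z = Σ gᵢe^(−Eᵢ/kT) = 1·e^(−0.39811) + 3·e^(−3.8199) + 1·e^(−4.1261) = 0.67159 + 0.065790 + 0.016146 = 0.75353.
P₁ = g₁ e^(−E₁/kT) / Z = 0.065790/0.75353 = 0.0873.

0.0873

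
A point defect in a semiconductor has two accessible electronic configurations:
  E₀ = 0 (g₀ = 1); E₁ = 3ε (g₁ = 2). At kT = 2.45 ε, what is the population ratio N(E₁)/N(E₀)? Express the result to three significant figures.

0.588

n₁/n₀ = (g₁/g₀) exp[−(E₁−E₀)/kT] = (2/1) × exp(−(3ε)/(2.45ε)) = (2/1) × exp(-1.2245) = 0.588.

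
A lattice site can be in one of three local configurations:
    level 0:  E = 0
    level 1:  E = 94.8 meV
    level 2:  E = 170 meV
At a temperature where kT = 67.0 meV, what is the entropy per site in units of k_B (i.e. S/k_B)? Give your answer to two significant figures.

Eᵢ/kT = 0, 1.415, 2.537.
Z = Σ e^(−Eᵢ/kT) = e^(−0) + e^(−1.415) + e^(−2.537) = 1.000 + 0.2429 + 0.07910 = 1.322.
⟨E⟩ = Σ EᵢPᵢ = 27.59 meV.
S/k_B = ln Z + ⟨E⟩/kT = ln(1.322) + 27.59/67.0 = 0.2791 + 0.4118 = 0.69.

0.69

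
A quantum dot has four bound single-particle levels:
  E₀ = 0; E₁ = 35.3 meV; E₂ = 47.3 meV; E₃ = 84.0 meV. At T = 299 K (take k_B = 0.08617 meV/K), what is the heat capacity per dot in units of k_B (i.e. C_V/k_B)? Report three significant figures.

k_BT = 0.08617 × 299 K = 25.765 meV.
Eᵢ/kT = 0, 1.3701, 1.8358, 3.2602.
Z = Σ e^(−Eᵢ/kT) = e^(−0) + e^(−1.3701) + e^(−1.8358) + e^(−3.2602) = 1.0000 + 0.25408 + 0.15949 + 0.038381 = 1.4520.
⟨E⟩ = 13.593 meV, ⟨E²⟩ = 650.31 meV².
C_V/k_B = (⟨E²⟩ − ⟨E⟩²)/(kT)² = (650.31 − 184.77)/663.84 = 0.701.

0.701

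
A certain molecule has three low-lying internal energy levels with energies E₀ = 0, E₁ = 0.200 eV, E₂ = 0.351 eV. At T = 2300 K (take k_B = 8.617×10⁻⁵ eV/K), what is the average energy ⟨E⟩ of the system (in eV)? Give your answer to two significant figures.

0.086 eV

k_BT = 8.617×10⁻⁵ × 2300 K = 0.1982 eV.
Eᵢ/kT = 0, 1.009, 1.771.
Z = Σ e^(−Eᵢ/kT) = e^(−0) + e^(−1.009) + e^(−1.771) = 1.000 + 0.3646 + 0.1702 = 1.535.
⟨E⟩ = Σ Eᵢ e^(−Eᵢ/kT) / Z = (0·1.000 + 0.200·0.3646 + 0.351·0.1702) / 1.535 = 0.086 eV.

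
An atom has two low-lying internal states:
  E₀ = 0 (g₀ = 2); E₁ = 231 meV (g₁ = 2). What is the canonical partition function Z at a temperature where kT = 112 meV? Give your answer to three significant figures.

Z = 2.25

Eᵢ/kT = 0, 2.0625.
Z = Σ gᵢe^(−Eᵢ/kT) = 2·e^(−0) + 2·e^(−2.0625) = 2.0000 + 0.25427 = 2.2543.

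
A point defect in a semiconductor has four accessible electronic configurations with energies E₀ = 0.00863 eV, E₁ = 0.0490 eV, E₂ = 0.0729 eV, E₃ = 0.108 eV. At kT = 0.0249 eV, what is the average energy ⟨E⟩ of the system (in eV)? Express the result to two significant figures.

Eᵢ/kT = 0.3466, 1.968, 2.928, 4.337.
Z = Σ e^(−Eᵢ/kT) = e^(−0.3466) + e^(−1.968) + e^(−2.928) + e^(−4.337) = 0.7071 + 0.1397 + 0.05350 + 0.01308 = 0.9134.
⟨E⟩ = Σ Eᵢ e^(−Eᵢ/kT) / Z = (0.00863·0.7071 + 0.0490·0.1397 + 0.0729·0.05350 + 0.108·0.01308) / 0.9134 = 0.020 eV.

0.020 eV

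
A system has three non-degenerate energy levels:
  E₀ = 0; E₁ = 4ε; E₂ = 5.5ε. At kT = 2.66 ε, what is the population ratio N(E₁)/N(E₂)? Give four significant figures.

1.758

n₁/n₂ = exp[−(E₁−E₂)/kT] = exp(−(-1.5ε)/(2.66ε)) = exp(0.563910) = 1.758.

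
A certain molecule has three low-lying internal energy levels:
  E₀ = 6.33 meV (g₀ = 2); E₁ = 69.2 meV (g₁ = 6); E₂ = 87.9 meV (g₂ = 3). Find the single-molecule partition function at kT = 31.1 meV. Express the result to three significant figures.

Eᵢ/kT = 0.20354, 2.2251, 2.8264.
Z = Σ gᵢe^(−Eᵢ/kT) = 2·e^(−0.20354) + 6·e^(−2.2251) + 3·e^(−2.8264) = 1.6317 + 0.64834 + 0.17768 = 2.4577.

Z = 2.46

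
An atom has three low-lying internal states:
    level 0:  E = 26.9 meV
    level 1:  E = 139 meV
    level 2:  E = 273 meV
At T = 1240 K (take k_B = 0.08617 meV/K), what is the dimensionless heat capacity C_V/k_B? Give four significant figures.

k_BT = 0.08617 × 1240 K = 106.851 meV.
Eᵢ/kT = 0.251752, 1.30088, 2.55496.
Z = Σ e^(−Eᵢ/kT) = e^(−0.251752) + e^(−1.30088) + e^(−2.55496) = 0.777438 + 0.272292 + 0.0776953 = 1.12743.
⟨E⟩ = 70.9334 meV, ⟨E²⟩ = 10301.4 meV².
C_V/k_B = (⟨E²⟩ − ⟨E⟩²)/(kT)² = (10301.4 − 5031.55)/11417.1 = 0.4616.

0.4616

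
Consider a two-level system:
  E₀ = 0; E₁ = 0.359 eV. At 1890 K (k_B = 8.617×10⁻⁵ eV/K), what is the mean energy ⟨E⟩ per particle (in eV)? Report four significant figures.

0.03567 eV

k_BT = 8.617×10⁻⁵ × 1890 K = 0.162861 eV.
Eᵢ/kT = 0, 2.20433.
Z = Σ e^(−Eᵢ/kT) = e^(−0) + e^(−2.20433) = 1.00000 + 0.110324 = 1.11032.
⟨E⟩ = Σ Eᵢ e^(−Eᵢ/kT) / Z = (0·1.00000 + 0.359·0.110324) / 1.11032 = 0.03567 eV.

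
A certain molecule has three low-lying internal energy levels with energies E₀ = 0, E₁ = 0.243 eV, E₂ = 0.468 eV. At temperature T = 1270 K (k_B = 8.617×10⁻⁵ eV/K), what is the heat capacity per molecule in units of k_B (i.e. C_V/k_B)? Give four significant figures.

k_BT = 8.617×10⁻⁵ × 1270 K = 0.109436 eV.
Eᵢ/kT = 0, 2.22048, 4.27647.
Z = Σ e^(−Eᵢ/kT) = e^(−0) + e^(−2.22048) + e^(−4.27647) = 1.00000 + 0.108557 + 0.0138916 = 1.12245.
⟨E⟩ = 0.0292936 eV, ⟨E²⟩ = 0.00842156 eV².
C_V/k_B = (⟨E²⟩ − ⟨E⟩²)/(kT)² = (0.00842156 − 0.000858115)/0.0119762 = 0.6315.

0.6315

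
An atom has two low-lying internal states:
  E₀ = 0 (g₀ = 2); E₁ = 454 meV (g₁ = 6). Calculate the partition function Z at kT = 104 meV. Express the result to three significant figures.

Eᵢ/kT = 0, 4.3654.
Z = Σ gᵢe^(−Eᵢ/kT) = 2·e^(−0) + 6·e^(−4.3654) = 2.0000 + 0.076257 = 2.0763.

Z = 2.08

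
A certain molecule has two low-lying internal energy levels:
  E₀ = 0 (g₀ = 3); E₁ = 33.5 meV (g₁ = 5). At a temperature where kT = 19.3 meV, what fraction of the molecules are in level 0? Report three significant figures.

0.773

Eᵢ/kT = 0, 1.7358.
Z = Σ gᵢe^(−Eᵢ/kT) = 3·e^(−0) + 5·e^(−1.7358) = 3.0000 + 0.88130 = 3.8813.
P₀ = g₀ e^(−E₀/kT) / Z = 3.0000/3.8813 = 0.773.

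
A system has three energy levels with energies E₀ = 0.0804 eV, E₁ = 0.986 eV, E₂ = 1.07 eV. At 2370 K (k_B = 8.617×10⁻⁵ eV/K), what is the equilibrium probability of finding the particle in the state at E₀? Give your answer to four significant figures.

k_BT = 8.617×10⁻⁵ × 2370 K = 0.204223 eV.
Eᵢ/kT = 0.393687, 4.82806, 5.23937.
Z = Σ e^(−Eᵢ/kT) = e^(−0.393687) + e^(−4.82806) + e^(−5.23937) = 0.674565 + 0.00800203 + 0.00530360 = 0.687871.
P₀ = e^(−E₀/kT) / Z = 0.674565/0.687871 = 0.9807.

0.9807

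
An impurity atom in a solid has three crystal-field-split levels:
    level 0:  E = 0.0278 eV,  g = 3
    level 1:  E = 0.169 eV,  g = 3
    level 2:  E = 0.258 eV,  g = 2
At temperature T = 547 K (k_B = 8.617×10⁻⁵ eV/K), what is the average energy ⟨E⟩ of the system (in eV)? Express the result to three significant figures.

0.0356 eV

k_BT = 8.617×10⁻⁵ × 547 K = 0.047135 eV.
Eᵢ/kT = 0.58980, 3.5854, 5.4736.
Z = Σ gᵢe^(−Eᵢ/kT) = 3·e^(−0.58980) + 3·e^(−3.5854) + 2·e^(−5.4736) = 1.6633 + 0.083177 + 0.0083922 = 1.7549.
⟨E⟩ = Σ Eᵢ gᵢe^(−Eᵢ/kT) / Z = (0.0278·1.6633 + 0.169·0.083177 + 0.258·0.0083922) / 1.7549 = 0.0356 eV.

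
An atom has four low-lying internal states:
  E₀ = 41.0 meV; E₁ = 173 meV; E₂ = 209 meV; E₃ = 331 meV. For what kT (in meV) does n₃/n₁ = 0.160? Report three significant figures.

n₃/n₁ = exp[−(E₃−E₁)/kT] = 0.160.
⇒ (E₃−E₁)/kT = ln(1/0.160) = ln(6.2500) = 1.8326.
kT = 158 meV / 1.8326 = 86.2 meV.

86.2 meV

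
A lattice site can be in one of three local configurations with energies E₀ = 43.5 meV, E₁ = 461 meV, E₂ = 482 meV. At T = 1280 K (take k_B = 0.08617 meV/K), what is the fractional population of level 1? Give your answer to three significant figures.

k_BT = 0.08617 × 1280 K = 110.30 meV.
Eᵢ/kT = 0.39438, 4.1795, 4.3699.
Z = Σ e^(−Eᵢ/kT) = e^(−0.39438) + e^(−4.1795) + e^(−4.3699) = 0.67410 + 0.015306 + 0.012653 = 0.70206.
P₁ = e^(−E₁/kT) / Z = 0.015306/0.70206 = 0.0218.

0.0218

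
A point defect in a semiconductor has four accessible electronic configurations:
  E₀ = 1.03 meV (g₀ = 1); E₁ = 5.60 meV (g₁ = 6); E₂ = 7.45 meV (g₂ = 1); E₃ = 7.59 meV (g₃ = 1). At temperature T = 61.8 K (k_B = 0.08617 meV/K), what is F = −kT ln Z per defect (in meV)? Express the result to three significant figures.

k_BT = 0.08617 × 61.8 K = 5.3253 meV.
Eᵢ/kT = 0.19342, 1.0516, 1.3990, 1.4253.
Z = Σ gᵢe^(−Eᵢ/kT) = 1·e^(−0.19342) + 6·e^(−1.0516) + 1·e^(−1.3990) + 1·e^(−1.4253) = 0.82414 + 2.0963 + 0.24684 + 0.24044 = 3.4077.
F = −kT ln Z = −5.3253 × ln(3.4077) = −5.3253 × 1.2260 = -6.53 meV.

-6.53 meV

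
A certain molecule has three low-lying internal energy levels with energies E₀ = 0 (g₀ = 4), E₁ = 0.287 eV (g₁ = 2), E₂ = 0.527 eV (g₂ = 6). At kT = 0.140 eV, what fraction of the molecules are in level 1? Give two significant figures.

0.059

Eᵢ/kT = 0, 2.050, 3.764.
Z = Σ gᵢe^(−Eᵢ/kT) = 4·e^(−0) + 2·e^(−2.050) + 6·e^(−3.764) = 4.000 + 0.2575 + 0.1391 = 4.397.
P₁ = g₁ e^(−E₁/kT) / Z = 0.2575/4.397 = 0.059.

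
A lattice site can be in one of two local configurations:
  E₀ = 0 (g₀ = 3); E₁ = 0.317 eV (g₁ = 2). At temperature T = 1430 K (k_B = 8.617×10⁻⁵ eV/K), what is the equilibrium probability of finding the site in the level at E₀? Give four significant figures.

k_BT = 8.617×10⁻⁵ × 1430 K = 0.123223 eV.
Eᵢ/kT = 0, 2.57257.
Z = Σ gᵢe^(−Eᵢ/kT) = 3·e^(−0) + 2·e^(−2.57257) = 3.00000 + 0.152678 = 3.15268.
P₀ = g₀ e^(−E₀/kT) / Z = 3.00000/3.15268 = 0.9516.

0.9516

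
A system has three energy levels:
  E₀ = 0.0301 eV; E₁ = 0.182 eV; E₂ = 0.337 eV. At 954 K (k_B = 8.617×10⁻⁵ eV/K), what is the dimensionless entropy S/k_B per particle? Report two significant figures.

k_BT = 8.617×10⁻⁵ × 954 K = 0.08221 eV.
Eᵢ/kT = 0.3661, 2.214, 4.099.
Z = Σ e^(−Eᵢ/kT) = e^(−0.3661) + e^(−2.214) + e^(−4.099) = 0.6934 + 0.1093 + 0.01659 = 0.8193.
⟨E⟩ = Σ EᵢPᵢ = 0.05658 eV.
S/k_B = ln Z + ⟨E⟩/kT = ln(0.8193) + 0.05658/0.08221 = -0.1993 + 0.6882 = 0.49.

0.49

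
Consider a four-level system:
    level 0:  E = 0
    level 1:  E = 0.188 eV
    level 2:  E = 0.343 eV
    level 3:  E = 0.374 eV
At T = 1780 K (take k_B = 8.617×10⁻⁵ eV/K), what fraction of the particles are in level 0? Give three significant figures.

k_BT = 8.617×10⁻⁵ × 1780 K = 0.15338 eV.
Eᵢ/kT = 0, 1.2257, 2.2363, 2.4384.
Z = Σ e^(−Eᵢ/kT) = e^(−0) + e^(−1.2257) + e^(−2.2363) + e^(−2.4384) = 1.0000 + 0.29355 + 0.10685 + 0.087300 = 1.4877.
P₀ = e^(−E₀/kT) / Z = 1.0000/1.4877 = 0.672.

0.672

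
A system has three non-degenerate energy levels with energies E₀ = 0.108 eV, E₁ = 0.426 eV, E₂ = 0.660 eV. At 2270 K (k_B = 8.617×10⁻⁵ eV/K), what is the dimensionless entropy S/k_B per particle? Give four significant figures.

0.6164

k_BT = 8.617×10⁻⁵ × 2270 K = 0.195606 eV.
Eᵢ/kT = 0.552130, 2.17785, 3.37413.
Z = Σ e^(−Eᵢ/kT) = e^(−0.552130) + e^(−2.17785) + e^(−3.37413) = 0.575722 + 0.113285 + 0.0342479 = 0.723255.
⟨E⟩ = Σ EᵢPᵢ = 0.183948 eV.
S/k_B = ln Z + ⟨E⟩/kT = ln(0.723255) + 0.183948/0.195606 = -0.323993 + 0.940401 = 0.6164.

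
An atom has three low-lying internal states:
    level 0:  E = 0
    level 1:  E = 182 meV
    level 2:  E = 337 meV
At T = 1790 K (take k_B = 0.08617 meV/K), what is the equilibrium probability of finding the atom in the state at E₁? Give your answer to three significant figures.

0.216

k_BT = 0.08617 × 1790 K = 154.24 meV.
Eᵢ/kT = 0, 1.1800, 2.1849.
Z = Σ e^(−Eᵢ/kT) = e^(−0) + e^(−1.1800) + e^(−2.1849) = 1.0000 + 0.30728 + 0.11249 = 1.4198.
P₁ = e^(−E₁/kT) / Z = 0.30728/1.4198 = 0.216.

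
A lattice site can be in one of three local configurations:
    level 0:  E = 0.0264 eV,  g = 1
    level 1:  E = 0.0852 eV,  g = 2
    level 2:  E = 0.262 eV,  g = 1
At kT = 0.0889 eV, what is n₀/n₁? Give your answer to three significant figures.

n₀/n₁ = (g₀/g₁) exp[−(E₀−E₁)/kT] = (1/2) × exp(−(-0.0588 eV)/(0.0889 eV)) = (1/2) × exp(0.66142) = 0.969.

0.969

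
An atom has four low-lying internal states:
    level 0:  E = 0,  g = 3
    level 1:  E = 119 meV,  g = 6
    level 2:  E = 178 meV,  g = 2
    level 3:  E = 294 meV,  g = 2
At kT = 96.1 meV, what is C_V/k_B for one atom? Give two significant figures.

Eᵢ/kT = 0, 1.238, 1.852, 3.059.
Z = Σ gᵢe^(−Eᵢ/kT) = 3·e^(−0) + 6·e^(−1.238) + 2·e^(−1.852) + 2·e^(−3.059) = 3.000 + 1.740 + 0.3138 + 0.09387 = 5.148.
⟨E⟩ = 56.43 meV, ⟨E²⟩ = 8294 meV².
C_V/k_B = (⟨E²⟩ − ⟨E⟩²)/(kT)² = (8294 − 3184)/9235 = 0.55.

0.55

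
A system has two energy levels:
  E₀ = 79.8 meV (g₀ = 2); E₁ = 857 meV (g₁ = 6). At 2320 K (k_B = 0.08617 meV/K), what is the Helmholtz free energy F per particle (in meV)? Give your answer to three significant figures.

-70.7 meV

k_BT = 0.08617 × 2320 K = 199.91 meV.
Eᵢ/kT = 0.39918, 4.2869.
Z = Σ gᵢe^(−Eᵢ/kT) = 2·e^(−0.39918) + 6·e^(−4.2869) = 1.3417 + 0.082485 = 1.4242.
F = −kT ln Z = −199.91 × ln(1.4242) = −199.91 × 0.35361 = -70.7 meV.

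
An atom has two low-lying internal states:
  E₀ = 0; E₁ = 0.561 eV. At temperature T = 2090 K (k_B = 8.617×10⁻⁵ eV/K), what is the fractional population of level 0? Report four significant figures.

0.9575

k_BT = 8.617×10⁻⁵ × 2090 K = 0.180095 eV.
Eᵢ/kT = 0, 3.11502.
Z = Σ e^(−Eᵢ/kT) = e^(−0) + e^(−3.11502) = 1.00000 + 0.0443776 = 1.04438.
P₀ = e^(−E₀/kT) / Z = 1.00000/1.04438 = 0.9575.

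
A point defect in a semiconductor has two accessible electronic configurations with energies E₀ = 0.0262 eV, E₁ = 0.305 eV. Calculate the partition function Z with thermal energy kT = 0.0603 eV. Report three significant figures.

Eᵢ/kT = 0.43449, 5.0580.
Z = Σ e^(−Eᵢ/kT) = e^(−0.43449) + e^(−5.0580) = 0.64759 + 0.0063583 = 0.65395.

Z = 0.654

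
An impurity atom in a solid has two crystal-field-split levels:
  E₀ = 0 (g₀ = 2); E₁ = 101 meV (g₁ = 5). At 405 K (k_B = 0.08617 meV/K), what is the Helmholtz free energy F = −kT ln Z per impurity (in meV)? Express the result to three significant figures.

-28.7 meV

k_BT = 0.08617 × 405 K = 34.899 meV.
Eᵢ/kT = 0, 2.8941.
Z = Σ gᵢe^(−Eᵢ/kT) = 2·e^(−0) + 5·e^(−2.8941) = 2.0000 + 0.27674 = 2.2767.
F = −kT ln Z = −34.899 × ln(2.2767) = −34.899 × 0.82273 = -28.7 meV.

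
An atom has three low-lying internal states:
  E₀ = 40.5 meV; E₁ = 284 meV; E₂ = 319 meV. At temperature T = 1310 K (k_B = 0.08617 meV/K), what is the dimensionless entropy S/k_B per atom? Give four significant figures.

k_BT = 0.08617 × 1310 K = 112.883 meV.
Eᵢ/kT = 0.358779, 2.51588, 2.82593.
Z = Σ e^(−Eᵢ/kT) = e^(−0.358779) + e^(−2.51588) + e^(−2.82593) = 0.698529 + 0.0807918 + 0.0592535 = 0.838574.
⟨E⟩ = Σ EᵢPᵢ = 83.6386 meV.
S/k_B = ln Z + ⟨E⟩/kT = ln(0.838574) + 83.6386/112.883 = -0.176052 + 0.740932 = 0.5649.

0.5649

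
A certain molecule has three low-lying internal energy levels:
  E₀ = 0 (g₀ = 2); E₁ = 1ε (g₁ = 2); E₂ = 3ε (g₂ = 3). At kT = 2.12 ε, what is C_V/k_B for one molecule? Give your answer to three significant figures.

0.271

Eᵢ/kT = 0, 0.47170, 1.4151.
Z = Σ gᵢe^(−Eᵢ/kT) = 2·e^(−0) + 2·e^(−0.47170) + 3·e^(−1.4151) = 2.0000 + 1.2479 + 0.72870 = 3.9766.
⟨E⟩ = 0.86355 ε, ⟨E²⟩ = 1.9630 ε².
C_V/k_B = (⟨E²⟩ − ⟨E⟩²)/(kT)² = (1.9630 − 0.74572)/4.4944 = 0.271.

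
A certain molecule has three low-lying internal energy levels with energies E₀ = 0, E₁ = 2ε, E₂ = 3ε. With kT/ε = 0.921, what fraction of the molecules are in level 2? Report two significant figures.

0.033

Eᵢ/kT = 0, 2.172, 3.257.
Z = Σ e^(−Eᵢ/kT) = e^(−0) + e^(−2.172) + e^(−3.257) = 1.000 + 0.1139 + 0.03850 = 1.152.
P₂ = e^(−E₂/kT) / Z = 0.03850/1.152 = 0.033.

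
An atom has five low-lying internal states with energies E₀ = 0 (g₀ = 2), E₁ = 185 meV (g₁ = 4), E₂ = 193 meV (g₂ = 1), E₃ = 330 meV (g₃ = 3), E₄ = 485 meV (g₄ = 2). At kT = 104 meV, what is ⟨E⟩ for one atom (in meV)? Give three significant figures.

69.1 meV

Eᵢ/kT = 0, 1.7788, 1.8558, 3.1731, 4.6635.
Z = Σ gᵢe^(−Eᵢ/kT) = 2·e^(−0) + 4·e^(−1.7788) + 1·e^(−1.8558) + 3·e^(−3.1731) + 2·e^(−4.6635) = 2.0000 + 0.67536 + 0.15633 + 0.12562 + 0.018867 = 2.9762.
⟨E⟩ = Σ Eᵢ gᵢe^(−Eᵢ/kT) / Z = (0·2.0000 + 185·0.67536 + 193·0.15633 + 330·0.12562 + 485·0.018867) / 2.9762 = 69.1 meV.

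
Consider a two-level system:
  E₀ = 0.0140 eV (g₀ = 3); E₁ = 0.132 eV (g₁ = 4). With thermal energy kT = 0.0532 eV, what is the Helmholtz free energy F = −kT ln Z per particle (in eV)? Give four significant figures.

-0.05165 eV

Eᵢ/kT = 0.263158, 2.48120.
Z = Σ gᵢe^(−Eᵢ/kT) = 3·e^(−0.263158) + 4·e^(−2.48120) = 2.30586 + 0.334571 = 2.64043.
F = −kT ln Z = −0.0532 × ln(2.64043) = −0.0532 × 0.970942 = -0.05165 eV.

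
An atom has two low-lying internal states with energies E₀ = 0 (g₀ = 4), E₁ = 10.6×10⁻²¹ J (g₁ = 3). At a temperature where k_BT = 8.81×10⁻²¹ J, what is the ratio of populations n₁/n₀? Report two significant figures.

0.23

n₁/n₀ = (g₁/g₀) exp[−(E₁−E₀)/kT] = (3/4) × exp(−(10.6 ×10⁻²¹ J)/(8.81 ×10⁻²¹ J)) = (3/4) × exp(-1.203) = 0.23.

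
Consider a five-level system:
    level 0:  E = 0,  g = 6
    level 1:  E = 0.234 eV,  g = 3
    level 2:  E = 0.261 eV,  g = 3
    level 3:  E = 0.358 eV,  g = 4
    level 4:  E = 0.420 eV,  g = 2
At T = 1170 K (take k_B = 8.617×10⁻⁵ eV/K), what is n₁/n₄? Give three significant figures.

9.49

k_BT = 8.617×10⁻⁵ × 1170 K = 0.10082 eV.
n₁/n₄ = (g₁/g₄) exp[−(E₁−E₄)/kT] = (3/2) × exp(−(-0.186 eV)/(0.10082 eV)) = (3/2) × exp(1.8449) = 9.49.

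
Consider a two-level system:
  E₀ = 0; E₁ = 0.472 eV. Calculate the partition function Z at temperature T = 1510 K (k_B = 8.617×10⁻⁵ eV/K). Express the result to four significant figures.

Z = 1.027

k_BT = 8.617×10⁻⁵ × 1510 K = 0.130117 eV.
Eᵢ/kT = 0, 3.62750.
Z = Σ e^(−Eᵢ/kT) = e^(−0) + e^(−3.62750) = 1.00000 + 0.0265826 = 1.02658.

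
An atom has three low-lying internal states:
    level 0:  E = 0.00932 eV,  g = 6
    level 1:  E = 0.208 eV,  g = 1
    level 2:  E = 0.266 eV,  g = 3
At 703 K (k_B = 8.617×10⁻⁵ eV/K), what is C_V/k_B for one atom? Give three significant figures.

0.192

k_BT = 8.617×10⁻⁵ × 703 K = 0.060578 eV.
Eᵢ/kT = 0.15385, 3.4336, 4.3910.
Z = Σ gᵢe^(−Eᵢ/kT) = 6·e^(−0.15385) + 1·e^(−3.4336) + 3·e^(−4.3910) = 5.1444 + 0.032271 + 0.037165 = 5.2138.
⟨E⟩ = 0.012379 eV, ⟨E²⟩ = 0.00085785 eV².
C_V/k_B = (⟨E²⟩ − ⟨E⟩²)/(kT)² = (0.00085785 − 0.00015324)/0.0036697 = 0.192.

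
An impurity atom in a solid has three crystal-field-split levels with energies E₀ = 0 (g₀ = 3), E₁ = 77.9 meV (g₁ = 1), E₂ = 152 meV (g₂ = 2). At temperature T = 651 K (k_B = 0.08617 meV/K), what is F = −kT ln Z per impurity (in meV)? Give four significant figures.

-68.36 meV

k_BT = 0.08617 × 651 K = 56.0967 meV.
Eᵢ/kT = 0, 1.38867, 2.70961.
Z = Σ gᵢe^(−Eᵢ/kT) = 3·e^(−0) + 1·e^(−1.38867) + 2·e^(−2.70961) = 3.00000 + 0.249407 + 0.133126 = 3.38253.
F = −kT ln Z = −56.0967 × ln(3.38253) = −56.0967 × 1.21862 = -68.36 meV.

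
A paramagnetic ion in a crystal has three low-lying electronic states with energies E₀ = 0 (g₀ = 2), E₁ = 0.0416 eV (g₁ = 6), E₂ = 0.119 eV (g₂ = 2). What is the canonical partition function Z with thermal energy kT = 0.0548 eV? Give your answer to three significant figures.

Z = 5.04

Eᵢ/kT = 0, 0.75912, 2.1715.
Z = Σ gᵢe^(−Eᵢ/kT) = 2·e^(−0) + 6·e^(−0.75912) + 2·e^(−2.1715) = 2.0000 + 2.8085 + 0.22801 = 5.0365.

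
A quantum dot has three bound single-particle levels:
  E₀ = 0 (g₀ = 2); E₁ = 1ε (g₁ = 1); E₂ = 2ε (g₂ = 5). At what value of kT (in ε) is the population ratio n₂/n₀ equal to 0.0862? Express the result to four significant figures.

0.5939 ε

n₂/n₀ = (g₂/g₀) exp[−(E₂−E₀)/kT] = 0.0862.
⇒ (E₂−E₀)/kT = ln((5/2)/0.0862) = ln(29.0023) = 3.36738.
kT = 2ε / 3.36738 = 0.5939 ε.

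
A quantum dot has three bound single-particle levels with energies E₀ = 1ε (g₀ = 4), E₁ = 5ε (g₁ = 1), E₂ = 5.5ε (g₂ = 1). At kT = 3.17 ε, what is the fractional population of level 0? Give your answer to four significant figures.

0.8840

Eᵢ/kT = 0.315457, 1.57729, 1.73502.
Z = Σ gᵢe^(−Eᵢ/kT) = 4·e^(−0.315457) + 1·e^(−1.57729) + 1·e^(−1.73502) = 2.91782 + 0.206534 + 0.176397 = 3.30075.
P₀ = g₀ e^(−E₀/kT) / Z = 2.91782/3.30075 = 0.8840.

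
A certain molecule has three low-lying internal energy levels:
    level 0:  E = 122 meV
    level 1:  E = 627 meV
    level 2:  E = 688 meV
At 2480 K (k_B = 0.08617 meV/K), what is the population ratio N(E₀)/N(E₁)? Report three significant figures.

k_BT = 0.08617 × 2480 K = 213.70 meV.
n₀/n₁ = exp[−(E₀−E₁)/kT] = exp(−(-505 meV)/(213.70 meV)) = exp(2.3631) = 10.6.

10.6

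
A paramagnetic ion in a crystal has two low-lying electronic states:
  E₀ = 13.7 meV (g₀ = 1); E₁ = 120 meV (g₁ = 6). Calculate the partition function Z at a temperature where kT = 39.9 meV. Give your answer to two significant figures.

Eᵢ/kT = 0.3434, 3.008.
Z = Σ gᵢe^(−Eᵢ/kT) = 1·e^(−0.3434) + 6·e^(−3.008) = 0.7094 + 0.2963 = 1.006.

Z = 1.0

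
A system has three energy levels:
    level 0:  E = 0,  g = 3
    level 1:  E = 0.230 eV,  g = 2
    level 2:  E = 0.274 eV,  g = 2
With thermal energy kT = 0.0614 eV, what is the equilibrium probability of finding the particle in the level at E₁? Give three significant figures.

0.0154

Eᵢ/kT = 0, 3.7459, 4.4625.
Z = Σ gᵢe^(−Eᵢ/kT) = 3·e^(−0) + 2·e^(−3.7459) + 2·e^(−4.4625) = 3.0000 + 0.047229 + 0.023067 = 3.0703.
P₁ = g₁ e^(−E₁/kT) / Z = 0.047229/3.0703 = 0.0154.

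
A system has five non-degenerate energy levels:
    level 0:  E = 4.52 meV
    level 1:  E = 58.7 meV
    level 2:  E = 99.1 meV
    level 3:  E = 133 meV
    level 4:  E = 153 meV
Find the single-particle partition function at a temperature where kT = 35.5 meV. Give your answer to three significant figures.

Z = 1.17

Eᵢ/kT = 0.12732, 1.6535, 2.7915, 3.7465, 4.3099.
Z = Σ e^(−Eᵢ/kT) = e^(−0.12732) + e^(−1.6535) + e^(−2.7915) + e^(−3.7465) + e^(−4.3099) = 0.88045 + 0.19138 + 0.061329 + 0.023600 + 0.013435 = 1.1702.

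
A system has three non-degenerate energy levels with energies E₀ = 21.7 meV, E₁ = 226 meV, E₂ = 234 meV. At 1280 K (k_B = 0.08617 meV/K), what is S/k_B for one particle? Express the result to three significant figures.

k_BT = 0.08617 × 1280 K = 110.30 meV.
Eᵢ/kT = 0.19674, 2.0490, 2.1215.
Z = Σ e^(−Eᵢ/kT) = e^(−0.19674) + e^(−2.0490) + e^(−2.1215) = 0.82140 + 0.12886 + 0.11985 = 1.0701.
⟨E⟩ = Σ EᵢPᵢ = 70.079 meV.
S/k_B = ln Z + ⟨E⟩/kT = ln(1.0701) + 70.079/110.30 = 0.067752 + 0.63535 = 0.703.

0.703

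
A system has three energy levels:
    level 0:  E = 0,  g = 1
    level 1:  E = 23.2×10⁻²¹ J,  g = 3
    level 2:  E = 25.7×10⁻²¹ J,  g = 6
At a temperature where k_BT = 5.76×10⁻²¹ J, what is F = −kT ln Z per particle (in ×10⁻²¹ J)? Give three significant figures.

Eᵢ/kT = 0, 4.0278, 4.4618.
Z = Σ gᵢe^(−Eᵢ/kT) = 1·e^(−0) + 3·e^(−4.0278) + 6·e^(−4.4618) = 1.0000 + 0.053440 + 0.069249 = 1.1227.
F = −kT ln Z = −5.76 × ln(1.1227) = −5.76 × 0.11574 = -0.667 ×10⁻²¹ J.

-0.667 ×10⁻²¹ J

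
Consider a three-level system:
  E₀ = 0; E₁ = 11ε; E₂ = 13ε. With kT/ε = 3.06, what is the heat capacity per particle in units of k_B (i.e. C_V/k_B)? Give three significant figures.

Eᵢ/kT = 0, 3.5948, 4.2484.
Z = Σ e^(−Eᵢ/kT) = e^(−0) + e^(−3.5948) + e^(−4.2484) = 1.0000 + 0.027466 + 0.014287 = 1.0418.
⟨E⟩ = 0.46828 ε, ⟨E²⟩ = 5.5077 ε².
C_V/k_B = (⟨E²⟩ − ⟨E⟩²)/(kT)² = (5.5077 − 0.21929)/9.3636 = 0.565.

0.565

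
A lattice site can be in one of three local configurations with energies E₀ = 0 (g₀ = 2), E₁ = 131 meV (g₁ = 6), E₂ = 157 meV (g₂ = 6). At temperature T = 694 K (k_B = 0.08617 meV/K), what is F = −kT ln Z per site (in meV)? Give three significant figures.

k_BT = 0.08617 × 694 K = 59.802 meV.
Eᵢ/kT = 0, 2.1906, 2.6253.
Z = Σ gᵢe^(−Eᵢ/kT) = 2·e^(−0) + 6·e^(−2.1906) + 6·e^(−2.6253) = 2.0000 + 0.67110 + 0.43451 = 3.1056.
F = −kT ln Z = −59.802 × ln(3.1056) = −59.802 × 1.1332 = -67.8 meV.

-67.8 meV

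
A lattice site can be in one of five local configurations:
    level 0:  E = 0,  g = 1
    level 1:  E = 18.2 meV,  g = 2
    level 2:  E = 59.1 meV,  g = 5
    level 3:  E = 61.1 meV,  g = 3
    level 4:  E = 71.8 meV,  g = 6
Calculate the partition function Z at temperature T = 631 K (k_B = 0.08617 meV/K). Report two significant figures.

Z = 6.7

k_BT = 0.08617 × 631 K = 54.37 meV.
Eᵢ/kT = 0, 0.3347, 1.087, 1.124, 1.321.
Z = Σ gᵢe^(−Eᵢ/kT) = 1·e^(−0) + 2·e^(−0.3347) + 5·e^(−1.087) + 3·e^(−1.124) + 6·e^(−1.321) = 1.000 + 1.431 + 1.686 + 0.9749 + 1.601 = 6.693.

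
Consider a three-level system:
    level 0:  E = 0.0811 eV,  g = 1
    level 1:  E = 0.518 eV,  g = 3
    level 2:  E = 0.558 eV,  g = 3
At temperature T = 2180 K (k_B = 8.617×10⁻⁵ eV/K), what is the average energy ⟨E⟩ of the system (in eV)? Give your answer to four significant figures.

k_BT = 8.617×10⁻⁵ × 2180 K = 0.187851 eV.
Eᵢ/kT = 0.431725, 2.75750, 2.97044.
Z = Σ gᵢe^(−Eᵢ/kT) = 1·e^(−0.431725) + 3·e^(−2.75750) + 3·e^(−2.97044) = 0.649388 + 0.190351 + 0.153842 = 0.993581.
⟨E⟩ = Σ Eᵢ gᵢe^(−Eᵢ/kT) / Z = (0.0811·0.649388 + 0.518·0.190351 + 0.558·0.153842) / 0.993581 = 0.2386 eV.

0.2386 eV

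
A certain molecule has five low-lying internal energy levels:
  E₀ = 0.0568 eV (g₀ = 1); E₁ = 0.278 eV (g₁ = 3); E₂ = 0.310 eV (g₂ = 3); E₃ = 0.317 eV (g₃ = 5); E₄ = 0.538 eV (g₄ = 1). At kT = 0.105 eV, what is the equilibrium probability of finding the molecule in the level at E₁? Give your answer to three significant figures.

0.177

Eᵢ/kT = 0.54095, 2.6476, 2.9524, 3.0190, 5.1238.
Z = Σ gᵢe^(−Eᵢ/kT) = 1·e^(−0.54095) + 3·e^(−2.6476) + 3·e^(−2.9524) + 5·e^(−3.0190) + 1·e^(−5.1238) = 0.58219 + 0.21246 + 0.15664 + 0.24425 + 0.0059534 = 1.2015.
P₁ = g₁ e^(−E₁/kT) / Z = 0.21246/1.2015 = 0.177.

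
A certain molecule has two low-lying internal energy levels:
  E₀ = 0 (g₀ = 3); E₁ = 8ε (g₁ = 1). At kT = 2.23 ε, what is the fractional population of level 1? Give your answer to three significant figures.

0.00914

Eᵢ/kT = 0, 3.5874.
Z = Σ gᵢe^(−Eᵢ/kT) = 3·e^(−0) + 1·e^(−3.5874) = 3.0000 + 0.027670 = 3.0277.
P₁ = g₁ e^(−E₁/kT) / Z = 0.027670/3.0277 = 0.00914.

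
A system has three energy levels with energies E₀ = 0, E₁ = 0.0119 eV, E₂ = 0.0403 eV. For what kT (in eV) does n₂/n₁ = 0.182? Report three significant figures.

0.0167 eV

n₂/n₁ = exp[−(E₂−E₁)/kT] = 0.182.
⇒ (E₂−E₁)/kT = ln(1/0.182) = ln(5.4945) = 1.7037.
kT = 0.0284 eV / 1.7037 = 0.0167 eV.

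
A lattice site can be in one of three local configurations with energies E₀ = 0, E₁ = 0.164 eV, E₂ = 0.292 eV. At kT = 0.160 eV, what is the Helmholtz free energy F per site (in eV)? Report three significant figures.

Eᵢ/kT = 0, 1.0250, 1.8250.
Z = Σ e^(−Eᵢ/kT) = e^(−0) + e^(−1.0250) + e^(−1.8250) = 1.0000 + 0.35880 + 0.16122 = 1.5200.
F = −kT ln Z = −0.160 × ln(1.5200) = −0.160 × 0.41871 = -0.0670 eV.

-0.0670 eV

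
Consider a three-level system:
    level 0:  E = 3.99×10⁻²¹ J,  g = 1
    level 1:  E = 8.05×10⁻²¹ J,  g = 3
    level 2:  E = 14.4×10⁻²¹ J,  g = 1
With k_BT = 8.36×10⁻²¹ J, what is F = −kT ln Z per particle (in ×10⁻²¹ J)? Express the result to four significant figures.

Eᵢ/kT = 0.477273, 0.962919, 1.72249.
Z = Σ gᵢe^(−Eᵢ/kT) = 1·e^(−0.477273) + 3·e^(−0.962919) + 1·e^(−1.72249) = 0.620473 + 1.14533 + 0.178621 = 1.94442.
F = −kT ln Z = −8.36 × ln(1.94442) = −8.36 × 0.664964 = -5.559 ×10⁻²¹ J.

-5.559 ×10⁻²¹ J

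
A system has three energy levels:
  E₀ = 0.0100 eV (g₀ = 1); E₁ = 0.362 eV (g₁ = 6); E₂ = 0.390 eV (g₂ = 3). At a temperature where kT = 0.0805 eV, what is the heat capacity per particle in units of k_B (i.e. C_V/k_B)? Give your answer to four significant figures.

Eᵢ/kT = 0.124224, 4.49689, 4.84472.
Z = Σ gᵢe^(−Eᵢ/kT) = 1·e^(−0.124224) + 6·e^(−4.49689) + 3·e^(−4.84472) = 0.883182 + 0.0668616 + 0.0236095 = 0.973653.
⟨E⟩ = 0.0433865 eV, ⟨E²⟩ = 0.0127778 eV².
C_V/k_B = (⟨E²⟩ − ⟨E⟩²)/(kT)² = (0.0127778 − 0.00188239)/0.00648025 = 1.681.

1.681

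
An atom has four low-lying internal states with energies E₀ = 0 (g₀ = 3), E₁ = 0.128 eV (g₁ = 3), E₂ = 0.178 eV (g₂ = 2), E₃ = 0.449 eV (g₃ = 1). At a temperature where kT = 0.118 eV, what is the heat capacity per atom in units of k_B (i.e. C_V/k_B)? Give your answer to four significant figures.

0.3922

Eᵢ/kT = 0, 1.08475, 1.50847, 3.80508.
Z = Σ gᵢe^(−Eᵢ/kT) = 3·e^(−0) + 3·e^(−1.08475) + 2·e^(−1.50847) + 1·e^(−3.80508) = 3.00000 + 1.01396 + 0.442496 + 0.0222574 = 4.47871.
⟨E⟩ = 0.0487964 eV, ⟨E²⟩ = 0.00784152 eV².
C_V/k_B = (⟨E²⟩ − ⟨E⟩²)/(kT)² = (0.00784152 − 0.00238109)/0.0139240 = 0.3922.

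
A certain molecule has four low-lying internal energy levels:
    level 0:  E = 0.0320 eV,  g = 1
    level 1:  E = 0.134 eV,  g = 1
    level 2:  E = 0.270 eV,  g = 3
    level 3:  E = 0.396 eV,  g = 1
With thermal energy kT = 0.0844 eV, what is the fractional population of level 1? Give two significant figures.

0.20

Eᵢ/kT = 0.3791, 1.588, 3.199, 4.692.
Z = Σ gᵢe^(−Eᵢ/kT) = 1·e^(−0.3791) + 1·e^(−1.588) + 3·e^(−3.199) + 1·e^(−4.692) = 0.6845 + 0.2043 + 0.1224 + 0.009168 = 1.020.
P₁ = g₁ e^(−E₁/kT) / Z = 0.2043/1.020 = 0.20.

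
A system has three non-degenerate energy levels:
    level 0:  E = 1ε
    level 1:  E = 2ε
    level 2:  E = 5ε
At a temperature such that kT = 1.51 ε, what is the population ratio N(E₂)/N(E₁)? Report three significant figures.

0.137

n₂/n₁ = exp[−(E₂−E₁)/kT] = exp(−(3ε)/(1.51ε)) = exp(-1.9868) = 0.137.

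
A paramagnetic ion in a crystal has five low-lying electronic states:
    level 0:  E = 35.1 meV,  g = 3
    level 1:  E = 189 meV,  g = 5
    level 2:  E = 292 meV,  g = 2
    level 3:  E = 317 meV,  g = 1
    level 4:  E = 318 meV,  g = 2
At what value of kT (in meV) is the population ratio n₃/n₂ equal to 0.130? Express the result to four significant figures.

n₃/n₂ = (g₃/g₂) exp[−(E₃−E₂)/kT] = 0.130.
⇒ (E₃−E₂)/kT = ln((1/2)/0.130) = ln(3.84615) = 1.34707.
kT = 25 meV / 1.34707 = 18.56 meV.

18.56 meV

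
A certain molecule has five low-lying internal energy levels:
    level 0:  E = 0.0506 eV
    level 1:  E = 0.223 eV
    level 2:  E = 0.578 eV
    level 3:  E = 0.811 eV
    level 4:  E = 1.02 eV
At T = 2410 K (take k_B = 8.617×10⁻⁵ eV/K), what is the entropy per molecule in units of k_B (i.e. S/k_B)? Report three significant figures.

0.890

k_BT = 8.617×10⁻⁵ × 2410 K = 0.20767 eV.
Eᵢ/kT = 0.24366, 1.0738, 2.7833, 3.9052, 4.9116.
Z = Σ e^(−Eᵢ/kT) = e^(−0.24366) + e^(−1.0738) + e^(−2.7833) + e^(−3.9052) + e^(−4.9116) = 0.78375 + 0.34171 + 0.061834 + 0.020137 + 0.0073607 = 1.2148.
⟨E⟩ = Σ EᵢPᵢ = 0.14442 eV.
S/k_B = ln Z + ⟨E⟩/kT = ln(1.2148) + 0.14442/0.20767 = 0.19458 + 0.69543 = 0.890.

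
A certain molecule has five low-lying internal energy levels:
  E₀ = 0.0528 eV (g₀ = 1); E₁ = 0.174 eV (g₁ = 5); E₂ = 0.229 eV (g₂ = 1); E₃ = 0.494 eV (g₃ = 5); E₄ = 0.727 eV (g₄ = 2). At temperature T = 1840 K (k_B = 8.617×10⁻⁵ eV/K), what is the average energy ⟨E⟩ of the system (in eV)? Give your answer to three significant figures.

0.177 eV

k_BT = 8.617×10⁻⁵ × 1840 K = 0.15855 eV.
Eᵢ/kT = 0.33302, 1.0974, 1.4443, 3.1157, 4.5853.
Z = Σ gᵢe^(−Eᵢ/kT) = 1·e^(−0.33302) + 5·e^(−1.0974) + 1·e^(−1.4443) + 5·e^(−3.1157) + 2·e^(−4.5853) = 0.71676 + 1.6687 + 0.23591 + 0.22174 + 0.020401 = 2.8635.
⟨E⟩ = Σ Eᵢ gᵢe^(−Eᵢ/kT) / Z = (0.0528·0.71676 + 0.174·1.6687 + 0.229·0.23591 + 0.494·0.22174 + 0.727·0.020401) / 2.8635 = 0.177 eV.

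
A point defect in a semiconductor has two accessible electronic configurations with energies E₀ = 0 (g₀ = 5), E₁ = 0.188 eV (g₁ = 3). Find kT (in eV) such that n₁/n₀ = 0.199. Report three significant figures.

0.170 eV

n₁/n₀ = (g₁/g₀) exp[−(E₁−E₀)/kT] = 0.199.
⇒ (E₁−E₀)/kT = ln((3/5)/0.199) = ln(3.0151) = 1.1036.
kT = 0.188 eV / 1.1036 = 0.170 eV.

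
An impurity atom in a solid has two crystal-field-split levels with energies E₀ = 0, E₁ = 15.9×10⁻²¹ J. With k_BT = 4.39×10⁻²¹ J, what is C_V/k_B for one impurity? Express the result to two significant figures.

0.33

Eᵢ/kT = 0, 3.622.
Z = Σ e^(−Eᵢ/kT) = e^(−0) + e^(−3.622) = 1.000 + 0.02673 = 1.027.
⟨E⟩ = 0.4138, ⟨E²⟩ = 6.580.
C_V/k_B = (⟨E²⟩ − ⟨E⟩²)/(kT)² = (6.580 − 0.1712)/19.27 = 0.33.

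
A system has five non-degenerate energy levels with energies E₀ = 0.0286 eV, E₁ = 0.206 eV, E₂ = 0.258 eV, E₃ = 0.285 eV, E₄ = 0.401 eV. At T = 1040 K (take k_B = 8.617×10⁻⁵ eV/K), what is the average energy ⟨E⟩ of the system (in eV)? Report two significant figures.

0.077 eV

k_BT = 8.617×10⁻⁵ × 1040 K = 0.08962 eV.
Eᵢ/kT = 0.3191, 2.299, 2.879, 3.180, 4.474.
Z = Σ e^(−Eᵢ/kT) = e^(−0.3191) + e^(−2.299) + e^(−2.879) + e^(−3.180) + e^(−4.474) = 0.7268 + 0.1004 + 0.05619 + 0.04159 + 0.01140 = 0.9364.
⟨E⟩ = Σ Eᵢ e^(−Eᵢ/kT) / Z = (0.0286·0.7268 + 0.206·0.1004 + 0.258·0.05619 + 0.285·0.04159 + 0.401·0.01140) / 0.9364 = 0.077 eV.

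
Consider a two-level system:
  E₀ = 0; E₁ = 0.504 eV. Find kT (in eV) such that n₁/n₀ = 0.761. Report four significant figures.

1.845 eV

n₁/n₀ = exp[−(E₁−E₀)/kT] = 0.761.
⇒ (E₁−E₀)/kT = ln(1/0.761) = ln(1.31406) = 0.273122.
kT = 0.504 eV / 0.273122 = 1.845 eV.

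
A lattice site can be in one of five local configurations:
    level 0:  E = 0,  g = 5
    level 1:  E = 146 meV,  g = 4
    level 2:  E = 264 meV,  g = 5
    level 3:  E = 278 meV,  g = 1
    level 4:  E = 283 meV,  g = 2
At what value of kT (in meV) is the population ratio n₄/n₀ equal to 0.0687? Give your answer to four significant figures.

n₄/n₀ = (g₄/g₀) exp[−(E₄−E₀)/kT] = 0.0687.
⇒ (E₄−E₀)/kT = ln((2/5)/0.0687) = ln(5.82242) = 1.76172.
kT = 283 meV / 1.76172 = 160.6 meV.

160.6 meV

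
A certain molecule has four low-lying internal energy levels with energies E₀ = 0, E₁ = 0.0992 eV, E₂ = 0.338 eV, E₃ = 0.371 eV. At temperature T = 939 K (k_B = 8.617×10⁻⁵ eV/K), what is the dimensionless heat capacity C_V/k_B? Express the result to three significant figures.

k_BT = 8.617×10⁻⁵ × 939 K = 0.080914 eV.
Eᵢ/kT = 0, 1.2260, 4.1773, 4.5851.
Z = Σ e^(−Eᵢ/kT) = e^(−0) + e^(−1.2260) + e^(−4.1773) + e^(−4.5851) = 1.0000 + 0.29346 + 0.015340 + 0.010203 = 1.3190.
⟨E⟩ = 0.028871 eV, ⟨E²⟩ = 0.0045828 eV².
C_V/k_B = (⟨E²⟩ − ⟨E⟩²)/(kT)² = (0.0045828 − 0.00083353)/0.0065471 = 0.573.

0.573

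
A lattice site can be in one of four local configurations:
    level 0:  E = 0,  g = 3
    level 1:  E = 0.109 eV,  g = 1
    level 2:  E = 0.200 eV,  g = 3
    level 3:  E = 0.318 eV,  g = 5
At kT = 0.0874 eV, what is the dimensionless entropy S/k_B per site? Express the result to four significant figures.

Eᵢ/kT = 0, 1.24714, 2.28833, 3.63844.
Z = Σ gᵢe^(−Eᵢ/kT) = 3·e^(−0) + 1·e^(−1.24714) + 3·e^(−2.28833) + 5·e^(−3.63844) = 3.00000 + 0.287325 + 0.304307 + 0.131467 = 3.72310.
⟨E⟩ = Σ EᵢPᵢ = 0.0359878 eV.
S/k_B = ln Z + ⟨E⟩/kT = ln(3.72310) + 0.0359878/0.0874 = 1.31456 + 0.411760 = 1.726.

1.726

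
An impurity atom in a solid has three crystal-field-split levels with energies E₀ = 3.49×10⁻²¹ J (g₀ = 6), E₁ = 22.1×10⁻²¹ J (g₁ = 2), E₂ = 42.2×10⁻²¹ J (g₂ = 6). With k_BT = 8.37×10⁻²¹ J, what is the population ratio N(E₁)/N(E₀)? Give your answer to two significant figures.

n₁/n₀ = (g₁/g₀) exp[−(E₁−E₀)/kT] = (2/6) × exp(−(18.61 ×10⁻²¹ J)/(8.37 ×10⁻²¹ J)) = (2/6) × exp(-2.223) = 0.036.

0.036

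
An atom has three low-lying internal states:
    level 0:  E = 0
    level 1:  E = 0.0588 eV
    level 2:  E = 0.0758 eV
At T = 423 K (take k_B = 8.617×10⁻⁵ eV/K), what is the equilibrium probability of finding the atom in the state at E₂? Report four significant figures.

0.09438

k_BT = 8.617×10⁻⁵ × 423 K = 0.0364499 eV.
Eᵢ/kT = 0, 1.61317, 2.07957.
Z = Σ e^(−Eᵢ/kT) = e^(−0) + e^(−1.61317) + e^(−2.07957) = 1.00000 + 0.199255 + 0.124984 = 1.32424.
P₂ = e^(−E₂/kT) / Z = 0.124984/1.32424 = 0.09438.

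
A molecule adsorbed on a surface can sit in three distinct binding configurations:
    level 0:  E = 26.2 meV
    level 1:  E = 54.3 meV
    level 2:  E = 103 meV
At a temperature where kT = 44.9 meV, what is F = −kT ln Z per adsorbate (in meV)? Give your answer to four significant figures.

Eᵢ/kT = 0.583519, 1.20935, 2.29399.
Z = Σ e^(−Eᵢ/kT) = e^(−0.583519) + e^(−1.20935) + e^(−2.29399) = 0.557932 + 0.298391 + 0.100863 = 0.957186.
F = −kT ln Z = −44.9 × ln(0.957186) = −44.9 × -0.0437575 = 1.965 meV.

1.965 meV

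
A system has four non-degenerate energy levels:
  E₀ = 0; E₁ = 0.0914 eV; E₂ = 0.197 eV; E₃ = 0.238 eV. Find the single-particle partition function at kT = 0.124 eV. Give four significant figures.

Eᵢ/kT = 0, 0.737097, 1.58871, 1.91935.
Z = Σ e^(−Eᵢ/kT) = e^(−0) + e^(−0.737097) + e^(−1.58871) + e^(−1.91935) = 1.00000 + 0.478501 + 0.204189 + 0.146702 = 1.82939.

Z = 1.829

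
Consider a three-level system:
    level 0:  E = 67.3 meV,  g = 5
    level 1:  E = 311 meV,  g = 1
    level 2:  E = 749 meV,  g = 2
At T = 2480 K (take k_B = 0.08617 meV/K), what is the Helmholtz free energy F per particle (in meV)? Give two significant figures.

-290 meV

k_BT = 0.08617 × 2480 K = 213.7 meV.
Eᵢ/kT = 0.3149, 1.455, 3.505.
Z = Σ gᵢe^(−Eᵢ/kT) = 5·e^(−0.3149) + 1·e^(−1.455) + 2·e^(−3.505) = 3.649 + 0.2334 + 0.06009 = 3.942.
F = −kT ln Z = −213.7 × ln(3.942) = −213.7 × 1.372 = -290 meV.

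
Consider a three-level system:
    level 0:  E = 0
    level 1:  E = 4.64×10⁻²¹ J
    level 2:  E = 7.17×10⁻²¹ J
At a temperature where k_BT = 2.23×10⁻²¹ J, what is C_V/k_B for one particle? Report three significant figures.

Eᵢ/kT = 0, 2.0807, 3.2152.
Z = Σ e^(−Eᵢ/kT) = e^(−0) + e^(−2.0807) + e^(−3.2152) = 1.0000 + 0.12484 + 0.040147 = 1.1650.
⟨E⟩ = 0.74430, ⟨E²⟩ = 4.0787.
C_V/k_B = (⟨E²⟩ − ⟨E⟩²)/(kT)² = (4.0787 − 0.55398)/4.9729 = 0.709.

0.709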